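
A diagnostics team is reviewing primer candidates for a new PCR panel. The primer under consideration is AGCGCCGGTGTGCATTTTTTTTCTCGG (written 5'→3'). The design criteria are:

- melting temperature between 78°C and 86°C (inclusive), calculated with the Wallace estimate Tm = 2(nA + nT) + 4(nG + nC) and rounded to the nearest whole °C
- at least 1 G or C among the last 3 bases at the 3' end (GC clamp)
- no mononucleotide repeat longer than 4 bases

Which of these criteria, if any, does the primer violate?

Base counts: A=2, T=11, G=8, C=6 (length 27).
Tm: Tm = 2·13 + 4·14 = 82°C ✓
GC clamp: 3' end CGG has 3 G/C ✓
homopolymer run: longest run = 8, exceeds 4 ✗

Fails: homopolymer run.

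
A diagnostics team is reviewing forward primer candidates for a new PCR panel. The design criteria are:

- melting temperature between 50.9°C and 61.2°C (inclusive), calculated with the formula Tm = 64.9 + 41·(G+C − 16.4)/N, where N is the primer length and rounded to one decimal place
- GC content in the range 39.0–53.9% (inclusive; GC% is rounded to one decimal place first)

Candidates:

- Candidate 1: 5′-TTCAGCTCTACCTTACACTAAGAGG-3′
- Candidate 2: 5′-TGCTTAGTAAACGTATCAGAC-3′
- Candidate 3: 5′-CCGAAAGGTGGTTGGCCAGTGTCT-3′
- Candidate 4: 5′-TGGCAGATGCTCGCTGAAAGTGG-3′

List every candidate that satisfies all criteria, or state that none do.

Candidate 1 (25 nt, A=7 T=7 G=4 C=7): Tm = 64.9 + 41·(11 − 16.4)/25 = 56.0°C ✓; GC 11/25 = 44.0% ✓ — passes.
Candidate 2 (21 nt, A=7 T=6 G=4 C=4): Tm = 64.9 + 41·(8 − 16.4)/21 = 48.5°C, outside 50.9–61.2°C ✗; GC 8/21 = 38.1%, outside 39.0–53.9% ✗ — fails.
Candidate 3 (24 nt, A=4 T=6 G=9 C=5): Tm = 64.9 + 41·(14 − 16.4)/24 = 60.8°C ✓; GC 14/24 = 58.3%, outside 39.0–53.9% ✗ — fails.
Candidate 4 (23 nt, A=5 T=5 G=9 C=4): Tm = 64.9 + 41·(13 − 16.4)/23 = 58.8°C ✓; GC 13/23 = 56.5%, outside 39.0–53.9% ✗ — fails.

Candidate 1 only.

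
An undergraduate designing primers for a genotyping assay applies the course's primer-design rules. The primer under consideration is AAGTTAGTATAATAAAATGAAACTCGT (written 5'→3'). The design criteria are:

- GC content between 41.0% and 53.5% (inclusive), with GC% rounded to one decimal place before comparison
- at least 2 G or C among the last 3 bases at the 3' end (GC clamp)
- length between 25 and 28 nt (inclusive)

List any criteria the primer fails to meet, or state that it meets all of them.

Fails: GC content.

Base counts: A=13, T=8, G=4, C=2 (length 27).
GC content: GC 6/27 = 22.2%, outside 41.0–53.5% ✗
GC clamp: 3' end CGT has 2 G/C ✓
length: length 27 ✓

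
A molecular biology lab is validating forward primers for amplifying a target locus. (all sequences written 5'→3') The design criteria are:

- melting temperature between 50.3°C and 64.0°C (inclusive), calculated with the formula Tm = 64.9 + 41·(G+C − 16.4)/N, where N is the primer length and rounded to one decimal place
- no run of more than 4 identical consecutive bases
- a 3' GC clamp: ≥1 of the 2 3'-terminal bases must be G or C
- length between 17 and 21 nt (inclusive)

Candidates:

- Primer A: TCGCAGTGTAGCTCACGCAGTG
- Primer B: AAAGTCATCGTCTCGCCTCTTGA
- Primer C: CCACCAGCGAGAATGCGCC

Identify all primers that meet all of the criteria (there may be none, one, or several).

Primer A (22 nt, A=4 T=5 G=7 C=6): Tm = 64.9 + 41·(13 − 16.4)/22 = 58.6°C ✓; longest run = 1 ✓; 3' end TG has 1 G/C ✓; length 22, outside 17–21 ✗ — fails.
Primer B (23 nt, A=5 T=7 G=4 C=7): Tm = 64.9 + 41·(11 − 16.4)/23 = 55.3°C ✓; longest run = 3 ✓; 3' end GA has 1 G/C ✓; length 23, outside 17–21 ✗ — fails.
Primer C (19 nt, A=5 T=1 G=5 C=8): Tm = 64.9 + 41·(13 − 16.4)/19 = 57.6°C ✓; longest run = 2 ✓; 3' end CC has 2 G/C ✓; length 19 ✓ — passes.

Primer C only.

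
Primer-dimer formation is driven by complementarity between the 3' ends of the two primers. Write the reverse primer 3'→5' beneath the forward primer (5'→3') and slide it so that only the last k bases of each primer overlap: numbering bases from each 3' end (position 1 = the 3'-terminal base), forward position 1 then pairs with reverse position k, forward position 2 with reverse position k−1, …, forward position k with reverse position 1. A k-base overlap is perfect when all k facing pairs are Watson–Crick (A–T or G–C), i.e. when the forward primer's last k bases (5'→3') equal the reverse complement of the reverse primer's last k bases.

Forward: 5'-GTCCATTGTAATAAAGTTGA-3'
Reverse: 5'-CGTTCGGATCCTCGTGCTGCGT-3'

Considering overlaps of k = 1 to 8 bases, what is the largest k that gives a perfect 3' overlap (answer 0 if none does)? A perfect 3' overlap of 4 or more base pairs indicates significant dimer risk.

Longest perfect overlap: 1 complementary base pair; below the dimer-risk threshold (threshold 4).

Last 8 bases (5'→3') — forward …AAAGTTGA, reverse …TGCTGCGT.
Reverse complement of the reverse primer's last 8 bases: ACGCAGCA; its first k bases are the reverse complement of the reverse primer's last k bases, so a perfect k-base overlap needs the forward primer's last k bases to equal them.
Comparing (forward last k vs required): k=1: A vs A ✓; k=2: GA vs AC ✗; k=3: TGA vs ACG ✗; k=4: TTGA vs ACGC ✗; k=5: GTTGA vs ACGCA ✗; k=6: AGTTGA vs ACGCAG ✗; k=7: AAGTTGA vs ACGCAGC ✗; k=8: AAAGTTGA vs ACGCAGCA ✗.
Only k = 1 is perfect, so the longest perfect 3' overlap is 1.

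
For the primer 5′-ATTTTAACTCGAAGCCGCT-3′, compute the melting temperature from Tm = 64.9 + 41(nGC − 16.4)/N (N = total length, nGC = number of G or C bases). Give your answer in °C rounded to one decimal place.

Base counts: A=5, T=6, G=3, C=5; G+C = 8, N = 19.
Tm = 64.9 + 41·(8 − 16.4)/19 = 64.9 + -344.40/19 = 46.8°C.

46.8°C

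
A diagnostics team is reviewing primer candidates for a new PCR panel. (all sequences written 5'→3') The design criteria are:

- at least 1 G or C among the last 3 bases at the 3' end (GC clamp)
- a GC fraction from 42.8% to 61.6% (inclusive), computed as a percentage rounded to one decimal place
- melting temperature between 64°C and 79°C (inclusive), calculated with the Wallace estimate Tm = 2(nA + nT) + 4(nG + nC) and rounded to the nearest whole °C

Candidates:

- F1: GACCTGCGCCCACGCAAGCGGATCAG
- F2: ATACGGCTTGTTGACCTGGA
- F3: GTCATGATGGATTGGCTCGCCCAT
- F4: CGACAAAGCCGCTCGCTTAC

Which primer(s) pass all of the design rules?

F1 (26 nt, A=6 T=2 G=8 C=10): 3' end CAG has 2 G/C ✓; GC 18/26 = 69.2%, outside 42.8–61.6% ✗; Tm = 2·8 + 4·18 = 88°C, outside 64–79°C ✗ — fails.
F2 (20 nt, A=4 T=6 G=6 C=4): 3' end GGA has 2 G/C ✓; GC 10/20 = 50.0% ✓; Tm = 2·10 + 4·10 = 60°C, outside 64–79°C ✗ — fails.
F3 (24 nt, A=4 T=7 G=7 C=6): 3' end CAT has 1 G/C ✓; GC 13/24 = 54.2% ✓; Tm = 2·11 + 4·13 = 74°C ✓ — passes.
F4 (20 nt, A=5 T=3 G=4 C=8): 3' end TAC has 1 G/C ✓; GC 12/20 = 60.0% ✓; Tm = 2·8 + 4·12 = 64°C ✓ — passes.

F3 and F4.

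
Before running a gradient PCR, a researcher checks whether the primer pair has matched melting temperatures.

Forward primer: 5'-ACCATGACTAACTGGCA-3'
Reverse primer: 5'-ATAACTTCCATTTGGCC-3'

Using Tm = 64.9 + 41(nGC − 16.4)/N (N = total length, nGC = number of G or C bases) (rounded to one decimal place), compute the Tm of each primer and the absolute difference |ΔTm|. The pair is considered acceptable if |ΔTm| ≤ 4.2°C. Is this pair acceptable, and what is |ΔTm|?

|ΔTm| = 2.4°C; the pair is acceptable.

Forward: G+C = 8, N = 17 → Tm = 64.9 + 41·(8 − 16.4)/17 = 44.6°C.
Reverse: G+C = 7, N = 17 → Tm = 64.9 + 41·(7 − 16.4)/17 = 42.2°C.
|ΔTm| = |44.6 − 42.2| = 2.4°C, ≤ 4.2°C.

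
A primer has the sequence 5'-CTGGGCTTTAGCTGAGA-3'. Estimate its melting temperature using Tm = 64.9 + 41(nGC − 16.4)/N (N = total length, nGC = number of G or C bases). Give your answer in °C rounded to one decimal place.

47.1°C

Base counts: A=3, T=5, G=6, C=3; G+C = 9, N = 17.
Tm = 64.9 + 41·(9 − 16.4)/17 = 64.9 + -303.40/17 = 47.1°C.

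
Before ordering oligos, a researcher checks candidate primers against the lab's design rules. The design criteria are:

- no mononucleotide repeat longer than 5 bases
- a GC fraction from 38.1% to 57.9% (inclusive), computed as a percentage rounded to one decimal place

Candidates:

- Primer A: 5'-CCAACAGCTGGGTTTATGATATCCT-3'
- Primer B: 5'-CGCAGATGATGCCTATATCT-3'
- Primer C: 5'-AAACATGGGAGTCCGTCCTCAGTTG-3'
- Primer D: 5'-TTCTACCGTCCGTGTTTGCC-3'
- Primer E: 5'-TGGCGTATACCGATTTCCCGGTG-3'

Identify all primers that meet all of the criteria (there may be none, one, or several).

Primer A (25 nt, A=6 T=8 G=5 C=6): longest run = 3 ✓; GC 11/25 = 44.0% ✓ — passes.
Primer B (20 nt, A=5 T=6 G=4 C=5): longest run = 2 ✓; GC 9/20 = 45.0% ✓ — passes.
Primer C (25 nt, A=6 T=6 G=7 C=6): longest run = 3 ✓; GC 13/25 = 52.0% ✓ — passes.
Primer D (20 nt, A=1 T=8 G=4 C=7): longest run = 3 ✓; GC 11/20 = 55.0% ✓ — passes.
Primer E (23 nt, A=3 T=7 G=7 C=6): longest run = 3 ✓; GC 13/23 = 56.5% ✓ — passes.

Primer A, Primer B, Primer C, Primer D and Primer E.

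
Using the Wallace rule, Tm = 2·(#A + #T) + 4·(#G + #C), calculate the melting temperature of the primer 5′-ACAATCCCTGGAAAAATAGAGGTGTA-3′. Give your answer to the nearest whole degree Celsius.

Base counts: A=11, T=5, G=6, C=4 (length 26).
Tm = 2·(11+5) + 4·(6+4) = 2·16 + 4·10 = 32 + 40 = 72°C.

72°C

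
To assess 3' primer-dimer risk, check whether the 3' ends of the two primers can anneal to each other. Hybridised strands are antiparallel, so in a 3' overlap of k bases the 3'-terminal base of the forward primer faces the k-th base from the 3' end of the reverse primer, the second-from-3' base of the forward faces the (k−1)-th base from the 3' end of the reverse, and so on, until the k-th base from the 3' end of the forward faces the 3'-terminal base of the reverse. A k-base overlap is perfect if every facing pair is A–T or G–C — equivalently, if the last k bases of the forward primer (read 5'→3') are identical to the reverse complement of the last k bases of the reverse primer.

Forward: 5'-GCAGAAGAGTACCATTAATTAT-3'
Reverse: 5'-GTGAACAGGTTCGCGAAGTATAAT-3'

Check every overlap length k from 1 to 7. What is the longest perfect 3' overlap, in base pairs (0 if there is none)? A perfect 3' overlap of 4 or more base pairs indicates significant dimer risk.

Last 7 bases (5'→3') — forward …TAATTAT, reverse …GTATAAT.
Reverse complement of the reverse primer's last 7 bases: ATTATAC; its first k bases are the reverse complement of the reverse primer's last k bases, so a perfect k-base overlap needs the forward primer's last k bases to equal them.
Comparing (forward last k vs required): k=1: T vs A ✗; k=2: AT vs AT ✓; k=3: TAT vs ATT ✗; k=4: TTAT vs ATTA ✗; k=5: ATTAT vs ATTAT ✓; k=6: AATTAT vs ATTATA ✗; k=7: TAATTAT vs ATTATAC ✗.
Perfect overlaps at k = 2, 5; the largest is 5.

Longest perfect overlap: 5 complementary base pairs; significant dimer risk (threshold 4).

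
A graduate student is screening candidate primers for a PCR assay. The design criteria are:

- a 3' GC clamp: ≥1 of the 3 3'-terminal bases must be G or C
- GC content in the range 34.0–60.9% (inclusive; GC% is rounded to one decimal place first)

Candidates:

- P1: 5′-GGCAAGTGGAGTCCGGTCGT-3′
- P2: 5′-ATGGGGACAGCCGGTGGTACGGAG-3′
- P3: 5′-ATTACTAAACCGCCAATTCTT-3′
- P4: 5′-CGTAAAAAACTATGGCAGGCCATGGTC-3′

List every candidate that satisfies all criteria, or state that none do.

P1 (20 nt, A=3 T=4 G=9 C=4): 3' end CGT has 2 G/C ✓; GC 13/20 = 65.0%, outside 34.0–60.9% ✗ — fails.
P2 (24 nt, A=5 T=3 G=12 C=4): 3' end GAG has 2 G/C ✓; GC 16/24 = 66.7%, outside 34.0–60.9% ✗ — fails.
P3 (21 nt, A=7 T=7 G=1 C=6): 3' end CTT has 1 G/C ✓; GC 7/21 = 33.3%, outside 34.0–60.9% ✗ — fails.
P4 (27 nt, A=9 T=5 G=7 C=6): 3' end GTC has 2 G/C ✓; GC 13/27 = 48.1% ✓ — passes.

P4 only.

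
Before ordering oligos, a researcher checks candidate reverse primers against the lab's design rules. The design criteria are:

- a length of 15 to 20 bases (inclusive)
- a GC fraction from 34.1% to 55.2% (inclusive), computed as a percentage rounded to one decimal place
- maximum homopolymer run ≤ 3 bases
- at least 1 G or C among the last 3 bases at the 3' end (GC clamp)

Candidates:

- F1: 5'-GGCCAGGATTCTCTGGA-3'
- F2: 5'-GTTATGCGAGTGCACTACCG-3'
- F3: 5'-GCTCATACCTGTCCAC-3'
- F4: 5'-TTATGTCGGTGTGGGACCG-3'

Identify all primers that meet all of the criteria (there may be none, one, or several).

F1 (17 nt, A=3 T=4 G=6 C=4): length 17 ✓; GC 10/17 = 58.8%, outside 34.1–55.2% ✗; longest run = 2 ✓; 3' end GGA has 2 G/C ✓ — fails.
F2 (20 nt, A=4 T=5 G=6 C=5): length 20 ✓; GC 11/20 = 55.0% ✓; longest run = 2 ✓; 3' end CCG has 3 G/C ✓ — passes.
F3 (16 nt, A=3 T=4 G=2 C=7): length 16 ✓; GC 9/16 = 56.3%, outside 34.1–55.2% ✗; longest run = 2 ✓; 3' end CAC has 2 G/C ✓ — fails.
F4 (19 nt, A=2 T=6 G=8 C=3): length 19 ✓; GC 11/19 = 57.9%, outside 34.1–55.2% ✗; longest run = 3 ✓; 3' end CCG has 3 G/C ✓ — fails.

F2 only.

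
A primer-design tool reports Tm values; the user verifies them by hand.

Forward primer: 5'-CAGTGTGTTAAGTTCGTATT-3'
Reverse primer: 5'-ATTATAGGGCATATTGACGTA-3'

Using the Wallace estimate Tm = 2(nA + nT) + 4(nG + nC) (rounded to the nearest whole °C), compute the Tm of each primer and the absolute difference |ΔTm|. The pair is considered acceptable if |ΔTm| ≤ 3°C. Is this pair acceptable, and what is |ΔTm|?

|ΔTm| = 2°C; the pair is acceptable.

Forward: A=4 T=9 G=5 C=2 → Tm = 2·13 + 4·7 = 54°C.
Reverse: A=7 T=7 G=5 C=2 → Tm = 2·14 + 4·7 = 56°C.
|ΔTm| = |54 − 56| = 2°C, ≤ 3°C.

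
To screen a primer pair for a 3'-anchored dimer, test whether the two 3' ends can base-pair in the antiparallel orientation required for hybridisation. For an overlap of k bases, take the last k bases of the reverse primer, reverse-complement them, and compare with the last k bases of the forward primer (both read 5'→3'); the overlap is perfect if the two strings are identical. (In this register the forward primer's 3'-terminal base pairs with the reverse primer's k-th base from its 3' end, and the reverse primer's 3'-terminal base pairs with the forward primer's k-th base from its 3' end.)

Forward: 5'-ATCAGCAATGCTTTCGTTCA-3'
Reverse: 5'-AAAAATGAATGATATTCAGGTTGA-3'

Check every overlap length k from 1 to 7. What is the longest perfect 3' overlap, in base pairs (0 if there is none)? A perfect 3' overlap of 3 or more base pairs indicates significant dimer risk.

Last 7 bases (5'→3') — forward …TCGTTCA, reverse …AGGTTGA.
Reverse complement of the reverse primer's last 7 bases: TCAACCT; its first k bases are the reverse complement of the reverse primer's last k bases, so a perfect k-base overlap needs the forward primer's last k bases to equal them.
Comparing (forward last k vs required): k=1: A vs T ✗; k=2: CA vs TC ✗; k=3: TCA vs TCA ✓; k=4: TTCA vs TCAA ✗; k=5: GTTCA vs TCAAC ✗; k=6: CGTTCA vs TCAACC ✗; k=7: TCGTTCA vs TCAACCT ✗.
Only k = 3 is perfect, so the longest perfect 3' overlap is 3.

Longest perfect overlap: 3 complementary base pairs; significant dimer risk (threshold 3).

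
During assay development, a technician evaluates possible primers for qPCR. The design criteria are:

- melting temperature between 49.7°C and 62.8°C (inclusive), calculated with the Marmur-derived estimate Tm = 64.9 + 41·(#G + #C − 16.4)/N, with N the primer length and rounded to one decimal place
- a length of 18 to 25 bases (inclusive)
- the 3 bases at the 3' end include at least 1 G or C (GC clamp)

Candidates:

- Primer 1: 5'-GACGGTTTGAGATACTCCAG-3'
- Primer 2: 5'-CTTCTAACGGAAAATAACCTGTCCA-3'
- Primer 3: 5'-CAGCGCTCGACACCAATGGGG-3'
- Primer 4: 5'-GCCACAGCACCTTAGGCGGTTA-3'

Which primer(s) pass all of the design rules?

Primer 1 (20 nt, A=5 T=5 G=6 C=4): Tm = 64.9 + 41·(10 − 16.4)/20 = 51.8°C ✓; length 20 ✓; 3' end CAG has 2 G/C ✓ — passes.
Primer 2 (25 nt, A=9 T=6 G=3 C=7): Tm = 64.9 + 41·(10 − 16.4)/25 = 54.4°C ✓; length 25 ✓; 3' end CCA has 2 G/C ✓ — passes.
Primer 3 (21 nt, A=5 T=2 G=7 C=7): Tm = 64.9 + 41·(14 − 16.4)/21 = 60.2°C ✓; length 21 ✓; 3' end GGG has 3 G/C ✓ — passes.
Primer 4 (22 nt, A=5 T=4 G=6 C=7): Tm = 64.9 + 41·(13 − 16.4)/22 = 58.6°C ✓; length 22 ✓; 3' end TTA has 0 G/C, need ≥1 ✗ — fails.

Primer 1, Primer 2 and Primer 3.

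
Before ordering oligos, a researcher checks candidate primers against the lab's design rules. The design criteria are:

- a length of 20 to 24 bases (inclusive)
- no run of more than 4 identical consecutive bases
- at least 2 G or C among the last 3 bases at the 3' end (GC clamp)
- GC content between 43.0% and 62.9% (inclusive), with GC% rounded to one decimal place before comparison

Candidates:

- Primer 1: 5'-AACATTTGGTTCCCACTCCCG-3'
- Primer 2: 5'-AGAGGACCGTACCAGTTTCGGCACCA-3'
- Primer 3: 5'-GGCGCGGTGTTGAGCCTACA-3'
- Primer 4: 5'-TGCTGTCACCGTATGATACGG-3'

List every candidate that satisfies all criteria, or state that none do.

Primer 1 (21 nt, A=4 T=6 G=3 C=8): length 21 ✓; longest run = 3 ✓; 3' end CCG has 3 G/C ✓; GC 11/21 = 52.4% ✓ — passes.
Primer 2 (26 nt, A=7 T=4 G=7 C=8): length 26, outside 20–24 ✗; longest run = 3 ✓; 3' end CCA has 2 G/C ✓; GC 15/26 = 57.7% ✓ — fails.
Primer 3 (20 nt, A=3 T=4 G=8 C=5): length 20 ✓; longest run = 2 ✓; 3' end ACA has 1 G/C, need ≥2 ✗; GC 13/20 = 65.0%, outside 43.0–62.9% ✗ — fails.
Primer 4 (21 nt, A=4 T=6 G=6 C=5): length 21 ✓; longest run = 2 ✓; 3' end CGG has 3 G/C ✓; GC 11/21 = 52.4% ✓ — passes.

Primer 1 and Primer 4.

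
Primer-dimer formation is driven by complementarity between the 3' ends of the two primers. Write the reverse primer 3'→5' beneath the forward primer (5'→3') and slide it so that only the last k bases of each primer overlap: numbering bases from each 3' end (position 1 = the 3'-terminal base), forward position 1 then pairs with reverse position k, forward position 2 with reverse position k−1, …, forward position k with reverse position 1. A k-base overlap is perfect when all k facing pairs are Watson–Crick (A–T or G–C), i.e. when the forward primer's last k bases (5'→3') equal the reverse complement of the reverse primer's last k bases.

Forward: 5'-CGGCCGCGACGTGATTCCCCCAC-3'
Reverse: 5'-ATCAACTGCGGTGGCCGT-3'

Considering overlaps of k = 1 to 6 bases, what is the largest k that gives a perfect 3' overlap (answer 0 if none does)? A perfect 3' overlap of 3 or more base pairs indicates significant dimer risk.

Last 6 bases (5'→3') — forward …CCCCAC, reverse …GGCCGT.
Reverse complement of the reverse primer's last 6 bases: ACGGCC; its first k bases are the reverse complement of the reverse primer's last k bases, so a perfect k-base overlap needs the forward primer's last k bases to equal them.
Comparing (forward last k vs required): k=1: C vs A ✗; k=2: AC vs AC ✓; k=3: CAC vs ACG ✗; k=4: CCAC vs ACGG ✗; k=5: CCCAC vs ACGGC ✗; k=6: CCCCAC vs ACGGCC ✗.
Only k = 2 is perfect, so the longest perfect 3' overlap is 2.

Longest perfect overlap: 2 complementary base pairs; below the dimer-risk threshold (threshold 3).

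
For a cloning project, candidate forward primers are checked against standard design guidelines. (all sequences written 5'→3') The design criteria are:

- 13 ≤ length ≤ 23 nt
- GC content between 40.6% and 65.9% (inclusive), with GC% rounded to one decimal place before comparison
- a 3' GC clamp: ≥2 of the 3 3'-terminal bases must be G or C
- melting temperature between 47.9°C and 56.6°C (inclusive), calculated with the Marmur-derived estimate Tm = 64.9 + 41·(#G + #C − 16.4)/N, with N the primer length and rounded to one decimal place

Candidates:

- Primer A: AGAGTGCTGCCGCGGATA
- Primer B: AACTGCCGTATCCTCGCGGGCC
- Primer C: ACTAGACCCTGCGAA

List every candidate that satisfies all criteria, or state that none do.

None of the candidates satisfy all criteria.

Primer A (18 nt, A=4 T=3 G=7 C=4): length 18 ✓; GC 11/18 = 61.1% ✓; 3' end ATA has 0 G/C, need ≥2 ✗; Tm = 64.9 + 41·(11 − 16.4)/18 = 52.6°C ✓ — fails.
Primer B (22 nt, A=3 T=4 G=6 C=9): length 22 ✓; GC 15/22 = 68.2%, outside 40.6–65.9% ✗; 3' end GCC has 3 G/C ✓; Tm = 64.9 + 41·(15 − 16.4)/22 = 62.3°C, outside 47.9–56.6°C ✗ — fails.
Primer C (15 nt, A=5 T=2 G=3 C=5): length 15 ✓; GC 8/15 = 53.3% ✓; 3' end GAA has 1 G/C, need ≥2 ✗; Tm = 64.9 + 41·(8 − 16.4)/15 = 41.9°C, outside 47.9–56.6°C ✗ — fails.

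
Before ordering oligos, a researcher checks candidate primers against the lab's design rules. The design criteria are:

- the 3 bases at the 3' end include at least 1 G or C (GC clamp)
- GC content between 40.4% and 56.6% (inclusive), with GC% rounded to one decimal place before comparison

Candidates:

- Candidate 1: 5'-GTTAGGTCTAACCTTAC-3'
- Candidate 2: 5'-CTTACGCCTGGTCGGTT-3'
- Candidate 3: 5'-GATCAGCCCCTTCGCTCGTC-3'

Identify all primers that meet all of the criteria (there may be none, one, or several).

Candidate 1 (17 nt, A=4 T=6 G=3 C=4): 3' end TAC has 1 G/C ✓; GC 7/17 = 41.2% ✓ — passes.
Candidate 2 (17 nt, A=1 T=6 G=5 C=5): 3' end GTT has 1 G/C ✓; GC 10/17 = 58.8%, outside 40.4–56.6% ✗ — fails.
Candidate 3 (20 nt, A=2 T=5 G=4 C=9): 3' end GTC has 2 G/C ✓; GC 13/20 = 65.0%, outside 40.4–56.6% ✗ — fails.

Candidate 1 only.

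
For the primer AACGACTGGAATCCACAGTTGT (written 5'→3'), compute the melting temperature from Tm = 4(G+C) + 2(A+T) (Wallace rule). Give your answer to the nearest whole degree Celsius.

64°C

Base counts: A=7, T=5, G=5, C=5 (length 22).
Tm = 2·(7+5) + 4·(5+5) = 2·12 + 4·10 = 24 + 40 = 64°C.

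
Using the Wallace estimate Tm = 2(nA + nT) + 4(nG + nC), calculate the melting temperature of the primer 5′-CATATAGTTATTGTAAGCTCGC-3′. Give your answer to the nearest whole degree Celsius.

Base counts: A=6, T=8, G=4, C=4 (length 22).
Tm = 2·(6+8) + 4·(4+4) = 2·14 + 4·8 = 28 + 32 = 60°C.

60°C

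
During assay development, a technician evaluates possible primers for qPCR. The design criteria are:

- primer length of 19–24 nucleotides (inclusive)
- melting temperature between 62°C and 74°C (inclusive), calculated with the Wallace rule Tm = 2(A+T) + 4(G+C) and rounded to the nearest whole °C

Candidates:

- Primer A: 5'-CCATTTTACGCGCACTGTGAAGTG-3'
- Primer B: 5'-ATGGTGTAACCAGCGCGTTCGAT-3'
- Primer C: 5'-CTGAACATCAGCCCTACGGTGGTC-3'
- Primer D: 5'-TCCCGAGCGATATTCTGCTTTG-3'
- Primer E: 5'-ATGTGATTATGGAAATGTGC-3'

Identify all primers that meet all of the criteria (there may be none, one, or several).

Primer A (24 nt, A=5 T=7 G=6 C=6): length 24 ✓; Tm = 2·12 + 4·12 = 72°C ✓ — passes.
Primer B (23 nt, A=5 T=6 G=7 C=5): length 23 ✓; Tm = 2·11 + 4·12 = 70°C ✓ — passes.
Primer C (24 nt, A=5 T=5 G=6 C=8): length 24 ✓; Tm = 2·10 + 4·14 = 76°C, outside 62–74°C ✗ — fails.
Primer D (22 nt, A=3 T=8 G=5 C=6): length 22 ✓; Tm = 2·11 + 4·11 = 66°C ✓ — passes.
Primer E (20 nt, A=6 T=7 G=6 C=1): length 20 ✓; Tm = 2·13 + 4·7 = 54°C, outside 62–74°C ✗ — fails.

Primer A, Primer B and Primer D.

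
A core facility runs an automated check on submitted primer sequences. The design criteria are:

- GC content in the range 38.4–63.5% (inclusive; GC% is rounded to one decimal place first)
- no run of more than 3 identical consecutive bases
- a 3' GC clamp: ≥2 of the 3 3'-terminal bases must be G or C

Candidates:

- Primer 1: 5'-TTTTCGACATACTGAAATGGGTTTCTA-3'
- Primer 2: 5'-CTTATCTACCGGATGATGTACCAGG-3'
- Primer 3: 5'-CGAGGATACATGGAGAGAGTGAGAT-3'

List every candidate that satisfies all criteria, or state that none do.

Primer 2 only.

Primer 1 (27 nt, A=7 T=11 G=5 C=4): GC 9/27 = 33.3%, outside 38.4–63.5% ✗; longest run = 4, exceeds 3 ✗; 3' end CTA has 1 G/C, need ≥2 ✗ — fails.
Primer 2 (25 nt, A=6 T=7 G=6 C=6): GC 12/25 = 48.0% ✓; longest run = 2 ✓; 3' end AGG has 2 G/C ✓ — passes.
Primer 3 (25 nt, A=9 T=4 G=10 C=2): GC 12/25 = 48.0% ✓; longest run = 2 ✓; 3' end GAT has 1 G/C, need ≥2 ✗ — fails.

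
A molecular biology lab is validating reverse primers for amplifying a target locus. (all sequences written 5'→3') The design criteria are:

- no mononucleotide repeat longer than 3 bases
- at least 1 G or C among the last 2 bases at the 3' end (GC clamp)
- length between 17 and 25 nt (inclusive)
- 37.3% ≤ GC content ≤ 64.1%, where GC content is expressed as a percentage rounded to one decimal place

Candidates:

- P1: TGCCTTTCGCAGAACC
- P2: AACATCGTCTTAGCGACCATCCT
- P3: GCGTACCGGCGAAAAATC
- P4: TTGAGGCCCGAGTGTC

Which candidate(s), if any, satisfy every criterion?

P1 (16 nt, A=3 T=4 G=3 C=6): longest run = 3 ✓; 3' end CC has 2 G/C ✓; length 16, outside 17–25 ✗; GC 9/16 = 56.3% ✓ — fails.
P2 (23 nt, A=6 T=6 G=3 C=8): longest run = 2 ✓; 3' end CT has 1 G/C ✓; length 23 ✓; GC 11/23 = 47.8% ✓ — passes.
P3 (18 nt, A=6 T=2 G=5 C=5): longest run = 5, exceeds 3 ✗; 3' end TC has 1 G/C ✓; length 18 ✓; GC 10/18 = 55.6% ✓ — fails.
P4 (16 nt, A=2 T=4 G=6 C=4): longest run = 3 ✓; 3' end TC has 1 G/C ✓; length 16, outside 17–25 ✗; GC 10/16 = 62.5% ✓ — fails.

P2 only.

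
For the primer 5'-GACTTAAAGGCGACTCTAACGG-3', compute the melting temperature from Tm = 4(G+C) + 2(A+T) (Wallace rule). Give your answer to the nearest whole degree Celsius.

66°C

Base counts: A=7, T=4, G=6, C=5 (length 22).
Tm = 2·(7+4) + 4·(6+5) = 2·11 + 4·11 = 22 + 44 = 66°C.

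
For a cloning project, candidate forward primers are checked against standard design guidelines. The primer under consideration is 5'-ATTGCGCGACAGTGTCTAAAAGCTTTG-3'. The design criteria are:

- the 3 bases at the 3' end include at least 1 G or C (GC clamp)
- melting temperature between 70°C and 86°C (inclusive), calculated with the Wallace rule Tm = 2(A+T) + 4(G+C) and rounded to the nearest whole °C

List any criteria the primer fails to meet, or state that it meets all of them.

Base counts: A=7, T=8, G=7, C=5 (length 27).
GC clamp: 3' end TTG has 1 G/C ✓
Tm: Tm = 2·15 + 4·12 = 78°C ✓

Meets all criteria.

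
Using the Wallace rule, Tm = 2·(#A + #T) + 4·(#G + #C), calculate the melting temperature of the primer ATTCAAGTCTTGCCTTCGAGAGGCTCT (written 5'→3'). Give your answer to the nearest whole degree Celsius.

Base counts: A=5, T=9, G=6, C=7 (length 27).
Tm = 2·(5+9) + 4·(6+7) = 2·14 + 4·13 = 28 + 52 = 80°C.

80°C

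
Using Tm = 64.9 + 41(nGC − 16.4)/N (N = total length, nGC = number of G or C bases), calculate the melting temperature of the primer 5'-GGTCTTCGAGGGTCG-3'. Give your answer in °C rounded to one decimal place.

Base counts: A=1, T=4, G=7, C=3; G+C = 10, N = 15.
Tm = 64.9 + 41·(10 − 16.4)/15 = 64.9 + -262.40/15 = 47.4°C.

47.4°C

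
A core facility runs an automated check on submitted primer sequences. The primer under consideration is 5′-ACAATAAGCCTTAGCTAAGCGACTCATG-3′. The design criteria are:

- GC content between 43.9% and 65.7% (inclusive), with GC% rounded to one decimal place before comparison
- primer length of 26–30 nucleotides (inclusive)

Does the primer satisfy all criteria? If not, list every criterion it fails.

Base counts: A=10, T=6, G=5, C=7 (length 28).
GC content: GC 12/28 = 42.9%, outside 43.9–65.7% ✗
length: length 28 ✓

Fails: GC content.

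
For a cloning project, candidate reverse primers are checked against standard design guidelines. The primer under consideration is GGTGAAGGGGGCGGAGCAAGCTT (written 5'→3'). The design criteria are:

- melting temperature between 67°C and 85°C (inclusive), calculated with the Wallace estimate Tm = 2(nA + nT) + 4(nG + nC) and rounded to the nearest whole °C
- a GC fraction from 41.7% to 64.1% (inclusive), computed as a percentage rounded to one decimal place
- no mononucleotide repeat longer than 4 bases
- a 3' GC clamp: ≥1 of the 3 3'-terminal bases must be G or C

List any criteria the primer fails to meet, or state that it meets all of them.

Fails: GC content, homopolymer run.

Base counts: A=5, T=3, G=12, C=3 (length 23).
Tm: Tm = 2·8 + 4·15 = 76°C ✓
GC content: GC 15/23 = 65.2%, outside 41.7–64.1% ✗
homopolymer run: longest run = 5, exceeds 4 ✗
GC clamp: 3' end CTT has 1 G/C ✓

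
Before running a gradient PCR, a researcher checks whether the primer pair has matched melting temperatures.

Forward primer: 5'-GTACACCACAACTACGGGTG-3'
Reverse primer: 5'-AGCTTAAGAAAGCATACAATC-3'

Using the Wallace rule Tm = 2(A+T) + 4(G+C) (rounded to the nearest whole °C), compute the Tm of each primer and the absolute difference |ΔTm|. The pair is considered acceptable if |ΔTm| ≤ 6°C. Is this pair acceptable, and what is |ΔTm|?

|ΔTm| = 6°C; the pair is acceptable.

Forward: A=6 T=3 G=5 C=6 → Tm = 2·9 + 4·11 = 62°C.
Reverse: A=10 T=4 G=3 C=4 → Tm = 2·14 + 4·7 = 56°C.
|ΔTm| = |62 − 56| = 6°C, ≤ 6°C.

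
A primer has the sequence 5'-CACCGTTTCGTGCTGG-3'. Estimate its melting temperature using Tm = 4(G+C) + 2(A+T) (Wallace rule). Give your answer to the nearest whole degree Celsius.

Base counts: A=1, T=5, G=5, C=5 (length 16).
Tm = 2·(1+5) + 4·(5+5) = 2·6 + 4·10 = 12 + 40 = 52°C.

52°C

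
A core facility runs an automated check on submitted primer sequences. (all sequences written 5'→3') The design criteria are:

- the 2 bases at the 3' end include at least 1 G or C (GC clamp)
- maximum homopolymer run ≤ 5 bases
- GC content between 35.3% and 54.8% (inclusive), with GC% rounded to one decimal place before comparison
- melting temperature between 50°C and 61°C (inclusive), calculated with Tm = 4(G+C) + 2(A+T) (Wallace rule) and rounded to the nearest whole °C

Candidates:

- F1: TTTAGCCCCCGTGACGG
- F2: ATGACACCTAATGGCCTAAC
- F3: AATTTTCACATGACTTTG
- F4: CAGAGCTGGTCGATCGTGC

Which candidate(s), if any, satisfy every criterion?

F1 (17 nt, A=2 T=4 G=5 C=6): 3' end GG has 2 G/C ✓; longest run = 5 ✓; GC 11/17 = 64.7%, outside 35.3–54.8% ✗; Tm = 2·6 + 4·11 = 56°C ✓ — fails.
F2 (20 nt, A=7 T=4 G=3 C=6): 3' end AC has 1 G/C ✓; longest run = 2 ✓; GC 9/20 = 45.0% ✓; Tm = 2·11 + 4·9 = 58°C ✓ — passes.
F3 (18 nt, A=5 T=8 G=2 C=3): 3' end TG has 1 G/C ✓; longest run = 4 ✓; GC 5/18 = 27.8%, outside 35.3–54.8% ✗; Tm = 2·13 + 4·5 = 46°C, outside 50–61°C ✗ — fails.
F4 (19 nt, A=3 T=4 G=7 C=5): 3' end GC has 2 G/C ✓; longest run = 2 ✓; GC 12/19 = 63.2%, outside 35.3–54.8% ✗; Tm = 2·7 + 4·12 = 62°C, outside 50–61°C ✗ — fails.

F2 only.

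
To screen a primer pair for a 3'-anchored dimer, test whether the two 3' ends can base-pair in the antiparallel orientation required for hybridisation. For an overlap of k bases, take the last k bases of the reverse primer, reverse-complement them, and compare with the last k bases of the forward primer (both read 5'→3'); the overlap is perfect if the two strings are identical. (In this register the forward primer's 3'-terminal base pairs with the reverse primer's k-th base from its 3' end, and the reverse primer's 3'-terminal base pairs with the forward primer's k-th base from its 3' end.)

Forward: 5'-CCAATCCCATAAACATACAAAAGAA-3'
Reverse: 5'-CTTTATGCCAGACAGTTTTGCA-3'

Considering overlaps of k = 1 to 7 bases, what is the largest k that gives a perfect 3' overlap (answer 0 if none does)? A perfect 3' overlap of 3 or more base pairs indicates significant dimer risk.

Longest perfect overlap: 0 complementary base pairs; below the dimer-risk threshold (threshold 3).

Last 7 bases (5'→3') — forward …AAAAGAA, reverse …TTTTGCA.
Reverse complement of the reverse primer's last 7 bases: TGCAAAA; its first k bases are the reverse complement of the reverse primer's last k bases, so a perfect k-base overlap needs the forward primer's last k bases to equal them.
Comparing (forward last k vs required): k=1: A vs T ✗; k=2: AA vs TG ✗; k=3: GAA vs TGC ✗; k=4: AGAA vs TGCA ✗; k=5: AAGAA vs TGCAA ✗; k=6: AAAGAA vs TGCAAA ✗; k=7: AAAAGAA vs TGCAAAA ✗.
No overlap length from 1 to 7 is perfect, so the longest perfect 3' overlap is 0.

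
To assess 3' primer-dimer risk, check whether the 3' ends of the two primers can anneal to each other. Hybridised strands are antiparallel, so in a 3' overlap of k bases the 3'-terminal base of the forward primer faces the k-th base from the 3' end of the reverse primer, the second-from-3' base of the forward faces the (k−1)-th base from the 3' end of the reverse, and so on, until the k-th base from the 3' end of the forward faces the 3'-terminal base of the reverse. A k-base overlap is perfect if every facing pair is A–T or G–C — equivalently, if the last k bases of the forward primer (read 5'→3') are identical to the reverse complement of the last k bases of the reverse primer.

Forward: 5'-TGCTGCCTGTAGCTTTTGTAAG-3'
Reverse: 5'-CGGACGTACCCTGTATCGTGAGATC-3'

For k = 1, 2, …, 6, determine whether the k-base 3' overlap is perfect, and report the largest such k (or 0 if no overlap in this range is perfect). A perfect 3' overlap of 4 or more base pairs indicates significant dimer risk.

Last 6 bases (5'→3') — forward …TGTAAG, reverse …GAGATC.
Reverse complement of the reverse primer's last 6 bases: GATCTC; its first k bases are the reverse complement of the reverse primer's last k bases, so a perfect k-base overlap needs the forward primer's last k bases to equal them.
Comparing (forward last k vs required): k=1: G vs G ✓; k=2: AG vs GA ✗; k=3: AAG vs GAT ✗; k=4: TAAG vs GATC ✗; k=5: GTAAG vs GATCT ✗; k=6: TGTAAG vs GATCTC ✗.
Only k = 1 is perfect, so the longest perfect 3' overlap is 1.

Longest perfect overlap: 1 complementary base pair; below the dimer-risk threshold (threshold 4).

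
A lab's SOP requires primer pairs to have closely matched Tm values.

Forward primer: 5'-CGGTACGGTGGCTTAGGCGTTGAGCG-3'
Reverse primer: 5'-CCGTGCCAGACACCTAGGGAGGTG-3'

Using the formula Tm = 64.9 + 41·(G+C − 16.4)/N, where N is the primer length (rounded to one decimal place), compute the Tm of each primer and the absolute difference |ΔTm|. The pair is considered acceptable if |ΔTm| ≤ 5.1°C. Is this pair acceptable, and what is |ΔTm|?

Forward: G+C = 17, N = 26 → Tm = 64.9 + 41·(17 − 16.4)/26 = 65.8°C.
Reverse: G+C = 16, N = 24 → Tm = 64.9 + 41·(16 − 16.4)/24 = 64.2°C.
|ΔTm| = |65.8 − 64.2| = 1.6°C, ≤ 5.1°C.

|ΔTm| = 1.6°C; the pair is acceptable.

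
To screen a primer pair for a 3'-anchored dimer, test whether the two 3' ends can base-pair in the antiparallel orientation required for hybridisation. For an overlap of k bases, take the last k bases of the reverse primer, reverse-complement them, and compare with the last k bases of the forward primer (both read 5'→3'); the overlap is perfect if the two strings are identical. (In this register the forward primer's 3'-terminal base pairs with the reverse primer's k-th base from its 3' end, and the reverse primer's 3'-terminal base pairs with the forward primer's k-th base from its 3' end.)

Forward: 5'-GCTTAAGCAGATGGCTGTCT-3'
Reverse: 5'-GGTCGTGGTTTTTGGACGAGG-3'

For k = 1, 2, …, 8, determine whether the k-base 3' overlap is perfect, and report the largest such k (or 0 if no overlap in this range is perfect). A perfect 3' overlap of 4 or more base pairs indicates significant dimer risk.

Last 8 bases (5'→3') — forward …GGCTGTCT, reverse …GGACGAGG.
Reverse complement of the reverse primer's last 8 bases: CCTCGTCC; its first k bases are the reverse complement of the reverse primer's last k bases, so a perfect k-base overlap needs the forward primer's last k bases to equal them.
Comparing (forward last k vs required): k=1: T vs C ✗; k=2: CT vs CC ✗; k=3: TCT vs CCT ✗; k=4: GTCT vs CCTC ✗; k=5: TGTCT vs CCTCG ✗; k=6: CTGTCT vs CCTCGT ✗; k=7: GCTGTCT vs CCTCGTC ✗; k=8: GGCTGTCT vs CCTCGTCC ✗.
No overlap length from 1 to 8 is perfect, so the longest perfect 3' overlap is 0.

Longest perfect overlap: 0 complementary base pairs; below the dimer-risk threshold (threshold 4).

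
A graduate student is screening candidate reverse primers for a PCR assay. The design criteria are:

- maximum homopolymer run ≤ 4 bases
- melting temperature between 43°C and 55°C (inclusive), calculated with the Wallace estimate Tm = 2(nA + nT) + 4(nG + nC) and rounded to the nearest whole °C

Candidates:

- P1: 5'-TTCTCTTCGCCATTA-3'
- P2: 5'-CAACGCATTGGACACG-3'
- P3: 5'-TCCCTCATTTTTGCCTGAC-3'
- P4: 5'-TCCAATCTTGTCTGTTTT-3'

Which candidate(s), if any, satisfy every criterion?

P1 (15 nt, A=2 T=7 G=1 C=5): longest run = 2 ✓; Tm = 2·9 + 4·6 = 42°C, outside 43–55°C ✗ — fails.
P2 (16 nt, A=5 T=2 G=4 C=5): longest run = 2 ✓; Tm = 2·7 + 4·9 = 50°C ✓ — passes.
P3 (19 nt, A=2 T=8 G=2 C=7): longest run = 5, exceeds 4 ✗; Tm = 2·10 + 4·9 = 56°C, outside 43–55°C ✗ — fails.
P4 (18 nt, A=2 T=10 G=2 C=4): longest run = 4 ✓; Tm = 2·12 + 4·6 = 48°C ✓ — passes.

P2 and P4.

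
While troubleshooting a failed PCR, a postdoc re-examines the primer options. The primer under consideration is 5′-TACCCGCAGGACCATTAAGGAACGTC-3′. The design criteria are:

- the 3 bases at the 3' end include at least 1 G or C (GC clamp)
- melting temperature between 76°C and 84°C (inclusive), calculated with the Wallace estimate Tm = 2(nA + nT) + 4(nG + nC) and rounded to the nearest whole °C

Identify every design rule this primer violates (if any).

Base counts: A=8, T=4, G=6, C=8 (length 26).
GC clamp: 3' end GTC has 2 G/C ✓
Tm: Tm = 2·12 + 4·14 = 80°C ✓

Meets all criteria.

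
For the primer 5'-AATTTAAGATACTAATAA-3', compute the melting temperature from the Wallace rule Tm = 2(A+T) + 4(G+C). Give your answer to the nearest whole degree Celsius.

40°C

Base counts: A=10, T=6, G=1, C=1 (length 18).
Tm = 2·(10+6) + 4·(1+1) = 2·16 + 4·2 = 32 + 8 = 40°C.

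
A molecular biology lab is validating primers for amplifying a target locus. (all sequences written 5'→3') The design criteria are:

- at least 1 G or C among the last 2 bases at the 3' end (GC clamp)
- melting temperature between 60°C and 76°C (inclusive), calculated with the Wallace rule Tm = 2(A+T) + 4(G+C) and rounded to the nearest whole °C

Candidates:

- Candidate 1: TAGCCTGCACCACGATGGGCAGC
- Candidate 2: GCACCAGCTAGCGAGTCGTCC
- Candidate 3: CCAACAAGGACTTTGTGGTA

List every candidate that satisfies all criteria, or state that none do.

Candidate 1 (23 nt, A=5 T=3 G=7 C=8): 3' end GC has 2 G/C ✓; Tm = 2·8 + 4·15 = 76°C ✓ — passes.
Candidate 2 (21 nt, A=4 T=3 G=6 C=8): 3' end CC has 2 G/C ✓; Tm = 2·7 + 4·14 = 70°C ✓ — passes.
Candidate 3 (20 nt, A=6 T=5 G=5 C=4): 3' end TA has 0 G/C, need ≥1 ✗; Tm = 2·11 + 4·9 = 58°C, outside 60–76°C ✗ — fails.

Candidate 1 and Candidate 2.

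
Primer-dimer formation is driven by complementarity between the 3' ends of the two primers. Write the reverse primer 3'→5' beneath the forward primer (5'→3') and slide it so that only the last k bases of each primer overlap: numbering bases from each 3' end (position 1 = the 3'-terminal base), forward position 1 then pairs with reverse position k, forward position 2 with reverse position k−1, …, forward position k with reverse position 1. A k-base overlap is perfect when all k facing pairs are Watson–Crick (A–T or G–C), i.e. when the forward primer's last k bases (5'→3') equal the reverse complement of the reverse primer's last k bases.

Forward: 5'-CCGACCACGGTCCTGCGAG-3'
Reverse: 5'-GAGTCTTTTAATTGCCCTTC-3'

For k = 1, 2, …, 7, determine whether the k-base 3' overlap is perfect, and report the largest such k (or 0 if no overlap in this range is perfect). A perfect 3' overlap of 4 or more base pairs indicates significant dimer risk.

Last 7 bases (5'→3') — forward …CTGCGAG, reverse …GCCCTTC.
Reverse complement of the reverse primer's last 7 bases: GAAGGGC; its first k bases are the reverse complement of the reverse primer's last k bases, so a perfect k-base overlap needs the forward primer's last k bases to equal them.
Comparing (forward last k vs required): k=1: G vs G ✓; k=2: AG vs GA ✗; k=3: GAG vs GAA ✗; k=4: CGAG vs GAAG ✗; k=5: GCGAG vs GAAGG ✗; k=6: TGCGAG vs GAAGGG ✗; k=7: CTGCGAG vs GAAGGGC ✗.
Only k = 1 is perfect, so the longest perfect 3' overlap is 1.

Longest perfect overlap: 1 complementary base pair; below the dimer-risk threshold (threshold 4).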